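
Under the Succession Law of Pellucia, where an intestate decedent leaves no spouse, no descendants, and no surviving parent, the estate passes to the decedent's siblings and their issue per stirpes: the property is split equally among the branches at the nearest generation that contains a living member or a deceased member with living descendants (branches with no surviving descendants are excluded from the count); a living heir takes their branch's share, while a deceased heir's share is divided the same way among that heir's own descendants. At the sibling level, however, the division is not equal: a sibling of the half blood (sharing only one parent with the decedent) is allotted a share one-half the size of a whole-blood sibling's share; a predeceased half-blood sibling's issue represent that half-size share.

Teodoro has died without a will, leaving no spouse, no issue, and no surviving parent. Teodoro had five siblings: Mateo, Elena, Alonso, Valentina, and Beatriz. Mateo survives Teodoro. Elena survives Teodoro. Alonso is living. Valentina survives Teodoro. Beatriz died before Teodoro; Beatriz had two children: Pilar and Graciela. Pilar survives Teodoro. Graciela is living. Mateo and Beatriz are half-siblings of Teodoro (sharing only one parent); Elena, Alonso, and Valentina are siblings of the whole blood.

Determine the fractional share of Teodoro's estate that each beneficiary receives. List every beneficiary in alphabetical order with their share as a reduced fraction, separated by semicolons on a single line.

No spouse, descendants, or parent survives, so the estate passes to Teodoro's siblings per stirpes.
Half-blood siblings count for one-half the weight of whole-blood siblings at the initial division.
Dividing 1 in proportion to weights (total weight 4): Mateo (weight 1/2) → 1/8; Elena (weight 1) → 1/4; Alonso (weight 1) → 1/4; Valentina (weight 1) → 1/4; Beatriz (weight 1/2) → 1/8.
Mateo is living and takes 1/8.
Elena is living and takes 1/4.
Alonso is living and takes 1/4.
Valentina is living and takes 1/4.
Beatriz predeceased; the 1/8 allotted to Beatriz's branch passes to Beatriz's issue by representation.
The 1/8 is divided into 2 equal shares of 1/16 among Pilar, Graciela.
Pilar is living and takes 1/16.
Graciela is living and takes 1/16.

Alonso 1/4; Elena 1/4; Graciela 1/16; Mateo 1/8; Pilar 1/16; Valentina 1/4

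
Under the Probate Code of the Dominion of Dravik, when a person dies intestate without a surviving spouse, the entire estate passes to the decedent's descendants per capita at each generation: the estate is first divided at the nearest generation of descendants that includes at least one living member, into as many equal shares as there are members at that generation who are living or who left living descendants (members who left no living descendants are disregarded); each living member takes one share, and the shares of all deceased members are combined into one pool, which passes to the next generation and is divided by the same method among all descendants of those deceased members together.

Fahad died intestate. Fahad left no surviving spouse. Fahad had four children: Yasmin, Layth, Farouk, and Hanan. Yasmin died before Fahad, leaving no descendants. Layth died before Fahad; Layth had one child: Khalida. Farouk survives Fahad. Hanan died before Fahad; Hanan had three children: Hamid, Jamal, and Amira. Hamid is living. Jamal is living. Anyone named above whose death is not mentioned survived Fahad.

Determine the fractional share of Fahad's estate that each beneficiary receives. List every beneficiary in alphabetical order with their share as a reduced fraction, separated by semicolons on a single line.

Amira 1/6; Farouk 1/3; Hamid 1/6; Jamal 1/6; Khalida 1/6

There is no surviving spouse, so the entire estate passes to Fahad's descendants per capita at each generation.
At generation 1 (Layth, Farouk, Hanan) there are 3 shares of (1)/3 = 1/3 each.
Living: Farouk — each takes 1/3.
Deceased: Layth and Hanan. Their combined 2/3 is pooled and carried to generation 2.
At generation 2 (Khalida, Hamid, Jamal, Amira) there are 4 shares of (2/3)/4 = 1/6 each.
Living: Khalida, Hamid, Jamal, and Amira — each takes 1/6.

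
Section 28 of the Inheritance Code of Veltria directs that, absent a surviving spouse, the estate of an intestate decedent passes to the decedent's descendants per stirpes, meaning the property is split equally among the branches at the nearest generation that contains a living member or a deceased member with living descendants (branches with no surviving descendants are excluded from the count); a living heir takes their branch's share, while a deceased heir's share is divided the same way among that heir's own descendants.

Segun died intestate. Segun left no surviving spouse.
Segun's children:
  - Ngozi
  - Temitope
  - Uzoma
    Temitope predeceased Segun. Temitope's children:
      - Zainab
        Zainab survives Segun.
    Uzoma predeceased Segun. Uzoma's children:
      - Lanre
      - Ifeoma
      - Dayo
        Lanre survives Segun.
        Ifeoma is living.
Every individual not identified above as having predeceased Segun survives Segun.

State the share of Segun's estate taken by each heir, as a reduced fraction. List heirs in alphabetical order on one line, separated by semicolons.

There is no surviving spouse, so the entire estate passes to Segun's descendants per stirpes.
The estate is divided into 3 equal shares of 1/3 among Ngozi, Temitope, Uzoma.
Ngozi is living and takes 1/3.
Temitope predeceased; the 1/3 allotted to Temitope's branch passes to Temitope's issue by representation.
Zainab is the sole taker at this level and receives the full 1/3.
Uzoma predeceased; the 1/3 allotted to Uzoma's branch passes to Uzoma's issue by representation.
The 1/3 is divided into 3 equal shares of 1/9 among Lanre, Ifeoma, Dayo.
Lanre is living and takes 1/9.
Ifeoma is living and takes 1/9.
Dayo is living and takes 1/9.

Dayo 1/9; Ifeoma 1/9; Lanre 1/9; Ngozi 1/3; Zainab 1/3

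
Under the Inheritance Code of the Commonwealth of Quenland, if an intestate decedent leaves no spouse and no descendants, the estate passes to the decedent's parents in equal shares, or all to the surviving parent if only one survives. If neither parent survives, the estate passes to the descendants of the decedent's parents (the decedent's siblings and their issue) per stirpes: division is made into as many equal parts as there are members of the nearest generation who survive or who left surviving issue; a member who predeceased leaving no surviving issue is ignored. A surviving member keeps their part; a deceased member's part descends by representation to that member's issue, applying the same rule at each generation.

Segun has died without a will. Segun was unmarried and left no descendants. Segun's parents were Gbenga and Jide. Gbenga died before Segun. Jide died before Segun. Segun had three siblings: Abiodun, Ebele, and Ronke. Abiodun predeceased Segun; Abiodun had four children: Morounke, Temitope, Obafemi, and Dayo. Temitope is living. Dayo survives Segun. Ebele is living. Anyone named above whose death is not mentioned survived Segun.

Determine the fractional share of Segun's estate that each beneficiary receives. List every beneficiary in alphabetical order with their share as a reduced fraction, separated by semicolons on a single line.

Neither parent survives and there are no descendants, so the estate passes to Segun's siblings and their issue per stirpes.
The estate is divided into 3 equal shares of 1/3 among Abiodun, Ebele, Ronke.
Abiodun predeceased; the 1/3 allotted to Abiodun's branch passes to Abiodun's issue by representation.
The 1/3 is divided into 4 equal shares of 1/12 among Morounke, Temitope, Obafemi, Dayo.
Morounke is living and takes 1/12.
Temitope is living and takes 1/12.
Obafemi is living and takes 1/12.
Dayo is living and takes 1/12.
Ebele is living and takes 1/3.
Ronke is living and takes 1/3.

Dayo 1/12; Ebele 1/3; Morounke 1/12; Obafemi 1/12; Ronke 1/3; Temitope 1/12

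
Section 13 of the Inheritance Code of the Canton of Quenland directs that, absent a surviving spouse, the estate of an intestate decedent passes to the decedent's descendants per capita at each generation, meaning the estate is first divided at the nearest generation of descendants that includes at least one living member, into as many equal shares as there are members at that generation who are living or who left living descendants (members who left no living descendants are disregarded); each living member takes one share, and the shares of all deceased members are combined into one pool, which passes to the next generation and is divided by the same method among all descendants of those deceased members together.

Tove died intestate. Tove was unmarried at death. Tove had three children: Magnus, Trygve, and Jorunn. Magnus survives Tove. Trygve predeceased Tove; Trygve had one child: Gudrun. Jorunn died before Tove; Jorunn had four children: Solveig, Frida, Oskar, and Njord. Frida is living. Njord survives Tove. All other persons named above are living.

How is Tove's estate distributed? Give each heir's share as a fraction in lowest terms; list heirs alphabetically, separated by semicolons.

Frida 2/15; Gudrun 2/15; Magnus 1/3; Njord 2/15; Oskar 2/15; Solveig 2/15

There is no surviving spouse, so the entire estate passes to Tove's descendants per capita at each generation.
At generation 1 (Magnus, Trygve, Jorunn) there are 3 shares of (1)/3 = 1/3 each.
Living: Magnus — each takes 1/3.
Deceased: Trygve and Jorunn. Their combined 2/3 is pooled and carried to generation 2.
At generation 2 (Gudrun, Solveig, Frida, Oskar, Njord) there are 5 shares of (2/3)/5 = 2/15 each.
Living: Gudrun, Solveig, Frida, Oskar, and Njord — each takes 2/15.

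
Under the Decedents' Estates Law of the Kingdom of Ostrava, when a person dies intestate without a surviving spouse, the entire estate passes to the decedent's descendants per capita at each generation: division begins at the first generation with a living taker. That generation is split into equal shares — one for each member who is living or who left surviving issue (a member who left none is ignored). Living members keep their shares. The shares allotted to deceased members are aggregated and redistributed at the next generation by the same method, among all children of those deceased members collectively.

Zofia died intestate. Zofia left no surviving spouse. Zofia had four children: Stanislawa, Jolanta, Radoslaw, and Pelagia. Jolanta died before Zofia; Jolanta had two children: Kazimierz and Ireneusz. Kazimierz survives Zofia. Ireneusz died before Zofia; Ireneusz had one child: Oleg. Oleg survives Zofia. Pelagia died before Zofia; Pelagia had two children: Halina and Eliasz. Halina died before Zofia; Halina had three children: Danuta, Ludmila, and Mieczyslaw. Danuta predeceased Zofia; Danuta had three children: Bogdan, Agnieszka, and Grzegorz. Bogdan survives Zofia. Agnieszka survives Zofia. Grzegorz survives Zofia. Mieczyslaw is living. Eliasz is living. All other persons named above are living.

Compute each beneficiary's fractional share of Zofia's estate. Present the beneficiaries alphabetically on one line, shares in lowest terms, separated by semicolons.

There is no surviving spouse, so the entire estate passes to Zofia's descendants per capita at each generation.
At generation 1 (Stanislawa, Jolanta, Radoslaw, Pelagia) there are 4 shares of (1)/4 = 1/4 each.
Living: Stanislawa and Radoslaw — each takes 1/4.
Deceased: Jolanta and Pelagia. Their combined 1/2 is pooled and carried to generation 2.
At generation 2 (Kazimierz, Ireneusz, Halina, Eliasz) there are 4 shares of (1/2)/4 = 1/8 each.
Living: Kazimierz and Eliasz — each takes 1/8.
Deceased: Ireneusz and Halina. Their combined 1/4 is pooled and carried to generation 3.
At generation 3 (Oleg, Danuta, Ludmila, Mieczyslaw) there are 4 shares of (1/4)/4 = 1/16 each.
Living: Oleg, Ludmila, and Mieczyslaw — each takes 1/16.
Deceased: Danuta. That 1/16 share is carried to generation 4.
At generation 4 (Bogdan, Agnieszka, Grzegorz) there are 3 shares of (1/16)/3 = 1/48 each.
Living: Bogdan, Agnieszka, and Grzegorz — each takes 1/48.

Agnieszka 1/48; Bogdan 1/48; Eliasz 1/8; Grzegorz 1/48; Kazimierz 1/8; Ludmila 1/16; Mieczyslaw 1/16; Oleg 1/16; Radoslaw 1/4; Stanislawa 1/4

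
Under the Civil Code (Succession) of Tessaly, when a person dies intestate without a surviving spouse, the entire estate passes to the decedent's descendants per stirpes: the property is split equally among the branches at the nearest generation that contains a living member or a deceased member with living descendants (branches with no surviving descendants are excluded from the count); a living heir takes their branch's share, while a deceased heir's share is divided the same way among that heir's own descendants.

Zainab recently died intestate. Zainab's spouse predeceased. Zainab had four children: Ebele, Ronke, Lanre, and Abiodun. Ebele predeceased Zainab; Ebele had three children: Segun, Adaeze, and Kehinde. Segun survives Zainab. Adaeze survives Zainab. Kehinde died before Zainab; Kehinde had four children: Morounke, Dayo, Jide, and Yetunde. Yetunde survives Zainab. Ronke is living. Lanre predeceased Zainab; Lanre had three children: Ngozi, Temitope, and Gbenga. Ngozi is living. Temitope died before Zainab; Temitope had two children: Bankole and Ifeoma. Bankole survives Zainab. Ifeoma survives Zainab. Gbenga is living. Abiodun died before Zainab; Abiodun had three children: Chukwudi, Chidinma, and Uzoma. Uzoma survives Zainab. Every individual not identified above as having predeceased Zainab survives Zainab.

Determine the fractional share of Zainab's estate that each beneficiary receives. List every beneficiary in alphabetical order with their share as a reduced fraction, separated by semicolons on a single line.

There is no surviving spouse, so the entire estate passes to Zainab's descendants per stirpes.
The estate is divided into 4 equal shares of 1/4 among Ebele, Ronke, Lanre, Abiodun.
Ebele predeceased; the 1/4 allotted to Ebele's branch passes to Ebele's issue by representation.
The 1/4 is divided into 3 equal shares of 1/12 among Segun, Adaeze, Kehinde.
Segun is living and takes 1/12.
Adaeze is living and takes 1/12.
Kehinde predeceased; the 1/12 allotted to Kehinde's branch passes to Kehinde's issue by representation.
The 1/12 is divided into 4 equal shares of 1/48 among Morounke, Dayo, Jide, Yetunde.
Morounke is living and takes 1/48.
Dayo is living and takes 1/48.
Jide is living and takes 1/48.
Yetunde is living and takes 1/48.
Ronke is living and takes 1/4.
Lanre predeceased; the 1/4 allotted to Lanre's branch passes to Lanre's issue by representation.
The 1/4 is divided into 3 equal shares of 1/12 among Ngozi, Temitope, Gbenga.
Ngozi is living and takes 1/12.
Temitope predeceased; the 1/12 allotted to Temitope's branch passes to Temitope's issue by representation.
The 1/12 is divided into 2 equal shares of 1/24 among Bankole, Ifeoma.
Bankole is living and takes 1/24.
Ifeoma is living and takes 1/24.
Gbenga is living and takes 1/12.
Abiodun predeceased; the 1/4 allotted to Abiodun's branch passes to Abiodun's issue by representation.
The 1/4 is divided into 3 equal shares of 1/12 among Chukwudi, Chidinma, Uzoma.
Chukwudi is living and takes 1/12.
Chidinma is living and takes 1/12.
Uzoma is living and takes 1/12.

Adaeze 1/12; Bankole 1/24; Chidinma 1/12; Chukwudi 1/12; Dayo 1/48; Gbenga 1/12; Ifeoma 1/24; Jide 1/48; Morounke 1/48; Ngozi 1/12; Ronke 1/4; Segun 1/12; Uzoma 1/12; Yetunde 1/48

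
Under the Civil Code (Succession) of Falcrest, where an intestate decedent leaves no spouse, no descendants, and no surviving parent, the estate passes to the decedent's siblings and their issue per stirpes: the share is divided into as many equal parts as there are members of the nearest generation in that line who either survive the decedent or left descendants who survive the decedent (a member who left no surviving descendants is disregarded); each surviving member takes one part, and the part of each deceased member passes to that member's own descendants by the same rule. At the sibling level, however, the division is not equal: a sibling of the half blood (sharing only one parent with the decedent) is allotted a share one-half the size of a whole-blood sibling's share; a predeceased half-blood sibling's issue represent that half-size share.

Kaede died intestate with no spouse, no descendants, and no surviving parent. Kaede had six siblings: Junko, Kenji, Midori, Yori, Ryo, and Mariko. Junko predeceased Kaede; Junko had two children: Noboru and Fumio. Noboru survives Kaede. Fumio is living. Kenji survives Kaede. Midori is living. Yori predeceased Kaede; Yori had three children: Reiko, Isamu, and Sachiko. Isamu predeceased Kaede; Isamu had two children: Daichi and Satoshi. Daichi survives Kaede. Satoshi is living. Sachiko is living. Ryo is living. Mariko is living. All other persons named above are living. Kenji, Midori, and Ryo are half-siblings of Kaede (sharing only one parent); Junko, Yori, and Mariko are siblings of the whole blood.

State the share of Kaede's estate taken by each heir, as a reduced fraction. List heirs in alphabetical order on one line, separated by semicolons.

No spouse, descendants, or parent survives, so the estate passes to Kaede's siblings per stirpes.
Half-blood siblings count for one-half the weight of whole-blood siblings at the initial division.
Dividing 1 in proportion to weights (total weight 9/2): Junko (weight 1) → 2/9; Kenji (weight 1/2) → 1/9; Midori (weight 1/2) → 1/9; Yori (weight 1) → 2/9; Ryo (weight 1/2) → 1/9; Mariko (weight 1) → 2/9.
Junko predeceased; the 2/9 allotted to Junko's branch passes to Junko's issue by representation.
The 2/9 is divided into 2 equal shares of 1/9 among Noboru, Fumio.
Noboru is living and takes 1/9.
Fumio is living and takes 1/9.
Kenji is living and takes 1/9.
Midori is living and takes 1/9.
Yori predeceased; the 2/9 allotted to Yori's branch passes to Yori's issue by representation.
The 2/9 is divided into 3 equal shares of 2/27 among Reiko, Isamu, Sachiko.
Reiko is living and takes 2/27.
Isamu predeceased; the 2/27 allotted to Isamu's branch passes to Isamu's issue by representation.
The 2/27 is divided into 2 equal shares of 1/27 among Daichi, Satoshi.
Daichi is living and takes 1/27.
Satoshi is living and takes 1/27.
Sachiko is living and takes 2/27.
Ryo is living and takes 1/9.
Mariko is living and takes 2/9.

Daichi 1/27; Fumio 1/9; Kenji 1/9; Mariko 2/9; Midori 1/9; Noboru 1/9; Reiko 2/27; Ryo 1/9; Sachiko 2/27; Satoshi 1/27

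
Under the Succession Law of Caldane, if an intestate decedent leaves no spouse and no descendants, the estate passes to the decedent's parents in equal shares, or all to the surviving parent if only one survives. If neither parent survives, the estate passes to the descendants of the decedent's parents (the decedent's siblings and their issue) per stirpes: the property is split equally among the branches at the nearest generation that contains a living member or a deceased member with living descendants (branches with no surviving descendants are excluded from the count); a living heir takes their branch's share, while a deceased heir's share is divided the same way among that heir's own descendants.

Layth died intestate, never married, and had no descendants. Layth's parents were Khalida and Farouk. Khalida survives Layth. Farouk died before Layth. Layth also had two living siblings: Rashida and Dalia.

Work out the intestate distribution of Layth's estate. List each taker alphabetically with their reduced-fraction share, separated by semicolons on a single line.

Only one parent, Khalida, survives, so Khalida takes the entire estate. The siblings take nothing because a surviving parent has priority.

Khalida 1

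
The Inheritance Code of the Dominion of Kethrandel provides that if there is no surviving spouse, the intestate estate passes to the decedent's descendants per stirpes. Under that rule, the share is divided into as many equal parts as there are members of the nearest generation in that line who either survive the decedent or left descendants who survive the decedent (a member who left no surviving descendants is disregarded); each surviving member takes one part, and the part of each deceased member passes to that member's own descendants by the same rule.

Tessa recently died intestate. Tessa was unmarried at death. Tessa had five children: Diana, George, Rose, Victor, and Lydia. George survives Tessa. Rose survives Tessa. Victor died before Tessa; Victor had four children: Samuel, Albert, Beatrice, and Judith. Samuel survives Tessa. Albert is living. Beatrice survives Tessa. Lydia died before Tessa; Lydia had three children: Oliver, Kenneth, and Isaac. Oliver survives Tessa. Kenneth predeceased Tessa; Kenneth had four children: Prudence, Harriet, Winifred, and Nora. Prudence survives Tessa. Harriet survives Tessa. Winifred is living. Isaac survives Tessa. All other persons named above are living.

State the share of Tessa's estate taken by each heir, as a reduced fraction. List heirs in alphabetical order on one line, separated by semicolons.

There is no surviving spouse, so the entire estate passes to Tessa's descendants per stirpes.
The estate is divided into 5 equal shares of 1/5 among Diana, George, Rose, Victor, Lydia.
Diana is living and takes 1/5.
George is living and takes 1/5.
Rose is living and takes 1/5.
Victor predeceased; the 1/5 allotted to Victor's branch passes to Victor's issue by representation.
The 1/5 is divided into 4 equal shares of 1/20 among Samuel, Albert, Beatrice, Judith.
Samuel is living and takes 1/20.
Albert is living and takes 1/20.
Beatrice is living and takes 1/20.
Judith is living and takes 1/20.
Lydia predeceased; the 1/5 allotted to Lydia's branch passes to Lydia's issue by representation.
The 1/5 is divided into 3 equal shares of 1/15 among Oliver, Kenneth, Isaac.
Oliver is living and takes 1/15.
Kenneth predeceased; the 1/15 allotted to Kenneth's branch passes to Kenneth's issue by representation.
The 1/15 is divided into 4 equal shares of 1/60 among Prudence, Harriet, Winifred, Nora.
Prudence is living and takes 1/60.
Harriet is living and takes 1/60.
Winifred is living and takes 1/60.
Nora is living and takes 1/60.
Isaac is living and takes 1/15.

Albert 1/20; Beatrice 1/20; Diana 1/5; George 1/5; Harriet 1/60; Isaac 1/15; Judith 1/20; Nora 1/60; Oliver 1/15; Prudence 1/60; Rose 1/5; Samuel 1/20; Winifred 1/60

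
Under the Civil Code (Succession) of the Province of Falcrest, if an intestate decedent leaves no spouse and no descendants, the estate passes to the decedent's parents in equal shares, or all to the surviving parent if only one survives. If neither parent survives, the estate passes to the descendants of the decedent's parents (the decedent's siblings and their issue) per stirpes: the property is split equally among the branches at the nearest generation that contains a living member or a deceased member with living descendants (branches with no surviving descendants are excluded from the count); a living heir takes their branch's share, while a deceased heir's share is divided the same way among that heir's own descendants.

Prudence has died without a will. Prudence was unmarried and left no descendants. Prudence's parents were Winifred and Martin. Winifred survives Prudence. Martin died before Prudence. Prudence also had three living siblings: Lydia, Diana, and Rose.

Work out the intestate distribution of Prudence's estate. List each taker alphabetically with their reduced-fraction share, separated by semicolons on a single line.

Winifred 1

Only one parent, Winifred, survives, so Winifred takes the entire estate. The siblings take nothing because a surviving parent has priority.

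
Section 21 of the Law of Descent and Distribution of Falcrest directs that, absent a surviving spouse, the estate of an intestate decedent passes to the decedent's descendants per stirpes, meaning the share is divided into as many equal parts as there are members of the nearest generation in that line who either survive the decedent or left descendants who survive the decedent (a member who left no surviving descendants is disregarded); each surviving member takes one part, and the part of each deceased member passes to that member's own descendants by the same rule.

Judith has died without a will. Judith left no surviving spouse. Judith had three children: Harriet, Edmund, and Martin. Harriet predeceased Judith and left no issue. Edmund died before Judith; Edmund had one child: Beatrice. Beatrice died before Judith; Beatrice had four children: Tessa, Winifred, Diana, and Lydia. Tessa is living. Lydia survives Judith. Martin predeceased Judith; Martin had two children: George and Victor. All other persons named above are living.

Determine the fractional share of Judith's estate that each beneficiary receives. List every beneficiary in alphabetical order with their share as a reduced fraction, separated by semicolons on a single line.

Diana 1/8; George 1/4; Lydia 1/8; Tessa 1/8; Victor 1/4; Winifred 1/8

There is no surviving spouse, so the entire estate passes to Judith's descendants per stirpes.
Harriet left no surviving issue, so that branch lapses and is disregarded.
The estate is divided into 2 equal shares of 1/2 among Edmund, Martin.
Edmund predeceased; the 1/2 allotted to Edmund's branch passes to Edmund's issue by representation.
Beatrice's line is the sole branch at this level, so the full 1/2 passes to Beatrice's issue by representation.
The 1/2 is divided into 4 equal shares of 1/8 among Tessa, Winifred, Diana, Lydia.
Tessa is living and takes 1/8.
Winifred is living and takes 1/8.
Diana is living and takes 1/8.
Lydia is living and takes 1/8.
Martin predeceased; the 1/2 allotted to Martin's branch passes to Martin's issue by representation.
The 1/2 is divided into 2 equal shares of 1/4 among George, Victor.
George is living and takes 1/4.
Victor is living and takes 1/4.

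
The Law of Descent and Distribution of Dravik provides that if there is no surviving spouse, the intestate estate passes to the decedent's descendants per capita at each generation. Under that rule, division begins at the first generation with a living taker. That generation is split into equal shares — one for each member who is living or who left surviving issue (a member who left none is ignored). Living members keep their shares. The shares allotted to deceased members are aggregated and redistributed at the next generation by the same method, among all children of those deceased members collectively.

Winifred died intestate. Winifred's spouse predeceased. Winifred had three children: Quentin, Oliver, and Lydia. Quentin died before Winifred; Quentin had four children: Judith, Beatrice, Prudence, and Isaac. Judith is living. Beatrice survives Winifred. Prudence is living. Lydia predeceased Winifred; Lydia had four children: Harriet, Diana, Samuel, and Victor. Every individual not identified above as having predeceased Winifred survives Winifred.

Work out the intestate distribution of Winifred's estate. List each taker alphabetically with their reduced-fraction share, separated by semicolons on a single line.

Beatrice 1/12; Diana 1/12; Harriet 1/12; Isaac 1/12; Judith 1/12; Oliver 1/3; Prudence 1/12; Samuel 1/12; Victor 1/12

There is no surviving spouse, so the entire estate passes to Winifred's descendants per capita at each generation.
At generation 1 (Quentin, Oliver, Lydia) there are 3 shares of (1)/3 = 1/3 each.
Living: Oliver — each takes 1/3.
Deceased: Quentin and Lydia. Their combined 2/3 is pooled and carried to generation 2.
At generation 2 (Judith, Beatrice, Prudence, Isaac, Harriet, Diana, Samuel, Victor) there are 8 shares of (2/3)/8 = 1/12 each.
Living: Judith, Beatrice, Prudence, Isaac, Harriet, Diana, Samuel, and Victor — each takes 1/12.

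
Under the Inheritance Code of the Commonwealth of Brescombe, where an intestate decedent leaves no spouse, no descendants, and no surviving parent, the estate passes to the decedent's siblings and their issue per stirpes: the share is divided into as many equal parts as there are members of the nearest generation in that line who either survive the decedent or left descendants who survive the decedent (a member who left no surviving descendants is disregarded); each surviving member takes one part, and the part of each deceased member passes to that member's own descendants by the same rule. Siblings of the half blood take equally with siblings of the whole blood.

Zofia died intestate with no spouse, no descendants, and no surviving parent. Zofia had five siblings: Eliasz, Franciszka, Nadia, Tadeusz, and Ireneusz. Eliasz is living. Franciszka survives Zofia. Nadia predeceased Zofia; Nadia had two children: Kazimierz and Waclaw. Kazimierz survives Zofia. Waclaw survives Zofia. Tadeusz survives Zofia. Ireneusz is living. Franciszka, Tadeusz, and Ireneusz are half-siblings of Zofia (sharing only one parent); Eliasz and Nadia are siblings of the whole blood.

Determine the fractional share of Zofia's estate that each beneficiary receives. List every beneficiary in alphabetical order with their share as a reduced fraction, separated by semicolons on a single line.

Eliasz 1/5; Franciszka 1/5; Ireneusz 1/5; Kazimierz 1/10; Tadeusz 1/5; Waclaw 1/10

No spouse, descendants, or parent survives, so the estate passes to Zofia's siblings per stirpes.
Half-blood and whole-blood siblings take equally under the stated rule.
The estate is divided into 5 equal shares of 1/5 among Eliasz, Franciszka, Nadia, Tadeusz, Ireneusz.
Eliasz is living and takes 1/5.
Franciszka is living and takes 1/5.
Nadia predeceased; the 1/5 allotted to Nadia's branch passes to Nadia's issue by representation.
The 1/5 is divided into 2 equal shares of 1/10 among Kazimierz, Waclaw.
Kazimierz is living and takes 1/10.
Waclaw is living and takes 1/10.
Tadeusz is living and takes 1/5.
Ireneusz is living and takes 1/5.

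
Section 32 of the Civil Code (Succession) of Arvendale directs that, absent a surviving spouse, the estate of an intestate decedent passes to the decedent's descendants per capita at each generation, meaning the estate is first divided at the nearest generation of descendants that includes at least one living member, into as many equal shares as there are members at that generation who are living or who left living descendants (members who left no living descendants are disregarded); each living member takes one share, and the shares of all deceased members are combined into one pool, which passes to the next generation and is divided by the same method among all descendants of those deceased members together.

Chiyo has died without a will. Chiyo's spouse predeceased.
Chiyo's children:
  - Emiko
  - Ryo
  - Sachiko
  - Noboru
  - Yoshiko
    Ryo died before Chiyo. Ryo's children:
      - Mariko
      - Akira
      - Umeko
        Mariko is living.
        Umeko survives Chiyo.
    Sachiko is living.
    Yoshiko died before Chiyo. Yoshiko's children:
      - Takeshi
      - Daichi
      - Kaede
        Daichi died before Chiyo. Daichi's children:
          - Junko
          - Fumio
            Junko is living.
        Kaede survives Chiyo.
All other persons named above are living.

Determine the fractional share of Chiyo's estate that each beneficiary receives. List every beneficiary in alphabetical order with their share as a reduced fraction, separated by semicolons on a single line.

There is no surviving spouse, so the entire estate passes to Chiyo's descendants per capita at each generation.
At generation 1 (Emiko, Ryo, Sachiko, Noboru, Yoshiko) there are 5 shares of (1)/5 = 1/5 each.
Living: Emiko, Sachiko, and Noboru — each takes 1/5.
Deceased: Ryo and Yoshiko. Their combined 2/5 is pooled and carried to generation 2.
At generation 2 (Mariko, Akira, Umeko, Takeshi, Daichi, Kaede) there are 6 shares of (2/5)/6 = 1/15 each.
Living: Mariko, Akira, Umeko, Takeshi, and Kaede — each takes 1/15.
Deceased: Daichi. That 1/15 share is carried to generation 3.
At generation 3 (Junko, Fumio) there are 2 shares of (1/15)/2 = 1/30 each.
Living: Junko and Fumio — each takes 1/30.

Akira 1/15; Emiko 1/5; Fumio 1/30; Junko 1/30; Kaede 1/15; Mariko 1/15; Noboru 1/5; Sachiko 1/5; Takeshi 1/15; Umeko 1/15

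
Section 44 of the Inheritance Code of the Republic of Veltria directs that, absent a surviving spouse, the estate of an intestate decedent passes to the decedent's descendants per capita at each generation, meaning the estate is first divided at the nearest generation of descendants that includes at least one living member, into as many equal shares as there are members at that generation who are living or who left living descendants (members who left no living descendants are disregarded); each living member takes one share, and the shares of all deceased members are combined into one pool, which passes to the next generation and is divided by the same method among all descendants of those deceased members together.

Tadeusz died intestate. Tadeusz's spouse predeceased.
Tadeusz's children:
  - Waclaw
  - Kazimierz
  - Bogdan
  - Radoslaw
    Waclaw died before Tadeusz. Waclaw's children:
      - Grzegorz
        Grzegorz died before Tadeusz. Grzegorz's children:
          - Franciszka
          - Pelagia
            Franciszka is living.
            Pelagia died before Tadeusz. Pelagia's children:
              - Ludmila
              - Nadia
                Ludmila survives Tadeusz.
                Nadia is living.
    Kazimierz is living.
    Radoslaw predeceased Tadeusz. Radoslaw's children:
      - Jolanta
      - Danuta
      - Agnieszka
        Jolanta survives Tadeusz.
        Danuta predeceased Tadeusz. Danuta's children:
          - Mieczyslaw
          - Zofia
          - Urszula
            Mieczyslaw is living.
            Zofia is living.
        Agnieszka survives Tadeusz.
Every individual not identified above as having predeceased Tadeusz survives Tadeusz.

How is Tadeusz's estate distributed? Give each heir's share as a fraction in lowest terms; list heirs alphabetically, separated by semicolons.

There is no surviving spouse, so the entire estate passes to Tadeusz's descendants per capita at each generation.
At generation 1 (Waclaw, Kazimierz, Bogdan, Radoslaw) there are 4 shares of (1)/4 = 1/4 each.
Living: Kazimierz and Bogdan — each takes 1/4.
Deceased: Waclaw and Radoslaw. Their combined 1/2 is pooled and carried to generation 2.
At generation 2 (Grzegorz, Jolanta, Danuta, Agnieszka) there are 4 shares of (1/2)/4 = 1/8 each.
Living: Jolanta and Agnieszka — each takes 1/8.
Deceased: Grzegorz and Danuta. Their combined 1/4 is pooled and carried to generation 3.
At generation 3 (Franciszka, Pelagia, Mieczyslaw, Zofia, Urszula) there are 5 shares of (1/4)/5 = 1/20 each.
Living: Franciszka, Mieczyslaw, Zofia, and Urszula — each takes 1/20.
Deceased: Pelagia. That 1/20 share is carried to generation 4.
At generation 4 (Ludmila, Nadia) there are 2 shares of (1/20)/2 = 1/40 each.
Living: Ludmila and Nadia — each takes 1/40.

Agnieszka 1/8; Bogdan 1/4; Franciszka 1/20; Jolanta 1/8; Kazimierz 1/4; Ludmila 1/40; Mieczyslaw 1/20; Nadia 1/40; Urszula 1/20; Zofia 1/20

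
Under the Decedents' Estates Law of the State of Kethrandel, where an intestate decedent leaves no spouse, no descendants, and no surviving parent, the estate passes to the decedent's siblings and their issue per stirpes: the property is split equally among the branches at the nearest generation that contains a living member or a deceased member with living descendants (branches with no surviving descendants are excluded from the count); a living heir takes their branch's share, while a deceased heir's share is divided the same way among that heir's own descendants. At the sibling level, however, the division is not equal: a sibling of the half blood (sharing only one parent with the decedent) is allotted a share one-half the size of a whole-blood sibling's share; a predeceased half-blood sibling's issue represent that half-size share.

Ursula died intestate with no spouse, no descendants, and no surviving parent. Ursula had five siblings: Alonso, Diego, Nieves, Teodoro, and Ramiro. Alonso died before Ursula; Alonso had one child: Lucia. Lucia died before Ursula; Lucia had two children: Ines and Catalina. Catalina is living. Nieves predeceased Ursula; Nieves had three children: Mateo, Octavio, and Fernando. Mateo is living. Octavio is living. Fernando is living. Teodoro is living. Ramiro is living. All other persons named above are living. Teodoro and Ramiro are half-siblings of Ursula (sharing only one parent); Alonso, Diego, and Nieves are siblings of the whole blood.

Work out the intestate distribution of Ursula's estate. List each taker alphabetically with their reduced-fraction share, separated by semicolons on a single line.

No spouse, descendants, or parent survives, so the estate passes to Ursula's siblings per stirpes.
Half-blood siblings count for one-half the weight of whole-blood siblings at the initial division.
Dividing 1 in proportion to weights (total weight 4): Alonso (weight 1) → 1/4; Diego (weight 1) → 1/4; Nieves (weight 1) → 1/4; Teodoro (weight 1/2) → 1/8; Ramiro (weight 1/2) → 1/8.
Alonso predeceased; the 1/4 allotted to Alonso's branch passes to Alonso's issue by representation.
Lucia's line is the sole branch at this level, so the full 1/4 passes to Lucia's issue by representation.
The 1/4 is divided into 2 equal shares of 1/8 among Ines, Catalina.
Ines is living and takes 1/8.
Catalina is living and takes 1/8.
Diego is living and takes 1/4.
Nieves predeceased; the 1/4 allotted to Nieves's branch passes to Nieves's issue by representation.
The 1/4 is divided into 3 equal shares of 1/12 among Mateo, Octavio, Fernando.
Mateo is living and takes 1/12.
Octavio is living and takes 1/12.
Fernando is living and takes 1/12.
Teodoro is living and takes 1/8.
Ramiro is living and takes 1/8.

Catalina 1/8; Diego 1/4; Fernando 1/12; Ines 1/8; Mateo 1/12; Octavio 1/12; Ramiro 1/8; Teodoro 1/8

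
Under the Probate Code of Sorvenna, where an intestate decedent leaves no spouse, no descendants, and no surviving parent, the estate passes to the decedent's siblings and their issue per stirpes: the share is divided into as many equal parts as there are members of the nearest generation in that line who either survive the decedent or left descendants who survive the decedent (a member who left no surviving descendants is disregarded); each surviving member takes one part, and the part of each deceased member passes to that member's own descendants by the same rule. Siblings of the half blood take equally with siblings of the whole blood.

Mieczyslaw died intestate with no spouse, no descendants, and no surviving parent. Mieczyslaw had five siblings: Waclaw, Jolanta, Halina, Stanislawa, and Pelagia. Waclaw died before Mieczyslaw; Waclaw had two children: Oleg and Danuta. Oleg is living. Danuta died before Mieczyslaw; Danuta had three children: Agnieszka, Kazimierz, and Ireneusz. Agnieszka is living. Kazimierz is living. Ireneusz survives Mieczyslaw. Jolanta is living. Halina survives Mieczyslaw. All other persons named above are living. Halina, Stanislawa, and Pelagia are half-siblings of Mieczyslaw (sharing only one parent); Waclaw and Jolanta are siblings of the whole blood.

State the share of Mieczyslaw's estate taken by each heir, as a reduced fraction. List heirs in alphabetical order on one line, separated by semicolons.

No spouse, descendants, or parent survives, so the estate passes to Mieczyslaw's siblings per stirpes.
Half-blood and whole-blood siblings take equally under the stated rule.
The estate is divided into 5 equal shares of 1/5 among Waclaw, Jolanta, Halina, Stanislawa, Pelagia.
Waclaw predeceased; the 1/5 allotted to Waclaw's branch passes to Waclaw's issue by representation.
The 1/5 is divided into 2 equal shares of 1/10 among Oleg, Danuta.
Oleg is living and takes 1/10.
Danuta predeceased; the 1/10 allotted to Danuta's branch passes to Danuta's issue by representation.
The 1/10 is divided into 3 equal shares of 1/30 among Agnieszka, Kazimierz, Ireneusz.
Agnieszka is living and takes 1/30.
Kazimierz is living and takes 1/30.
Ireneusz is living and takes 1/30.
Jolanta is living and takes 1/5.
Halina is living and takes 1/5.
Stanislawa is living and takes 1/5.
Pelagia is living and takes 1/5.

Agnieszka 1/30; Halina 1/5; Ireneusz 1/30; Jolanta 1/5; Kazimierz 1/30; Oleg 1/10; Pelagia 1/5; Stanislawa 1/5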